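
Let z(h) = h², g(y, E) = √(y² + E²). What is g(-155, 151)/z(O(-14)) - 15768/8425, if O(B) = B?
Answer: -15768/8425 + √46826/196 ≈ -0.76753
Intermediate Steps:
g(y, E) = √(E² + y²)
g(-155, 151)/z(O(-14)) - 15768/8425 = √(151² + (-155)²)/((-14)²) - 15768/8425 = √(22801 + 24025)/196 - 15768*1/8425 = √46826*(1/196) - 15768/8425 = √46826/196 - 15768/8425 = -15768/8425 + √46826/196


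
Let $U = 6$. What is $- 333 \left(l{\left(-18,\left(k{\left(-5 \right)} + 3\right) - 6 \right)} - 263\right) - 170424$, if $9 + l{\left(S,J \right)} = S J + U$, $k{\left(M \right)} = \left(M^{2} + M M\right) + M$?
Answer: $169902$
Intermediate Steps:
$k{\left(M \right)} = M + 2 M^{2}$ ($k{\left(M \right)} = \left(M^{2} + M^{2}\right) + M = 2 M^{2} + M = M + 2 M^{2}$)
$l{\left(S,J \right)} = -3 + J S$ ($l{\left(S,J \right)} = -9 + \left(S J + 6\right) = -9 + \left(J S + 6\right) = -9 + \left(6 + J S\right) = -3 + J S$)
$- 333 \left(l{\left(-18,\left(k{\left(-5 \right)} + 3\right) - 6 \right)} - 263\right) - 170424 = - 333 \left(\left(-3 + \left(\left(- 5 \left(1 + 2 \left(-5\right)\right) + 3\right) - 6\right) \left(-18\right)\right) - 263\right) - 170424 = - 333 \left(\left(-3 + \left(\left(- 5 \left(1 - 10\right) + 3\right) - 6\right) \left(-18\right)\right) - 263\right) - 170424 = - 333 \left(\left(-3 + \left(\left(\left(-5\right) \left(-9\right) + 3\right) - 6\right) \left(-18\right)\right) - 263\right) - 170424 = - 333 \left(\left(-3 + \left(\left(45 + 3\right) - 6\right) \left(-18\right)\right) - 263\right) - 170424 = - 333 \left(\left(-3 + \left(48 - 6\right) \left(-18\right)\right) - 263\right) - 170424 = - 333 \left(\left(-3 + 42 \left(-18\right)\right) - 263\right) - 170424 = - 333 \left(\left(-3 - 756\right) - 263\right) - 170424 = - 333 \left(-759 - 263\right) - 170424 = \left(-333\right) \left(-1022\right) - 170424 = 340326 - 170424 = 169902$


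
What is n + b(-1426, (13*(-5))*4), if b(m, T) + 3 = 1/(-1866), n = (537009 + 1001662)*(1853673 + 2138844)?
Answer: 11463155453070863/1866 ≈ 6.1432e+12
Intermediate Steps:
n = 6143170124907 (n = 1538671*3992517 = 6143170124907)
b(m, T) = -5599/1866 (b(m, T) = -3 + 1/(-1866) = -3 - 1/1866 = -5599/1866)
n + b(-1426, (13*(-5))*4) = 6143170124907 - 5599/1866 = 11463155453070863/1866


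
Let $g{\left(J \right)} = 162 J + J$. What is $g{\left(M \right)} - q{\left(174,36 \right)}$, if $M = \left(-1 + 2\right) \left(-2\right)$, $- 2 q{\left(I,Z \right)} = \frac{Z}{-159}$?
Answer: $- \frac{17284}{53} \approx -326.11$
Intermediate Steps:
$q{\left(I,Z \right)} = \frac{Z}{318}$ ($q{\left(I,Z \right)} = - \frac{Z \frac{1}{-159}}{2} = - \frac{Z \left(- \frac{1}{159}\right)}{2} = - \frac{\left(- \frac{1}{159}\right) Z}{2} = \frac{Z}{318}$)
$M = -2$ ($M = 1 \left(-2\right) = -2$)
$g{\left(J \right)} = 163 J$
$g{\left(M \right)} - q{\left(174,36 \right)} = 163 \left(-2\right) - \frac{1}{318} \cdot 36 = -326 - \frac{6}{53} = - \frac{17284}{53}$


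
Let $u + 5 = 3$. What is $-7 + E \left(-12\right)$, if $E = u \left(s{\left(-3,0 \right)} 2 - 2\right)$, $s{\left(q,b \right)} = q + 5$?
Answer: $41$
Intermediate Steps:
$u = -2$ ($u = -5 + 3 = -2$)
$s{\left(q,b \right)} = 5 + q$
$E = -4$ ($E = - 2 \left(\left(5 - 3\right) 2 - 2\right) = - 2 \left(2 \cdot 2 - 2\right) = - 2 \left(4 - 2\right) = \left(-2\right) 2 = -4$)
$-7 + E \left(-12\right) = -7 - -48 = -7 + 48 = 41$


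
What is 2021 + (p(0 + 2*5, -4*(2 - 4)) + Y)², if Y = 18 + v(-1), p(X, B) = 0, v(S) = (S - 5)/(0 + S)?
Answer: 2597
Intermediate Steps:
v(S) = (-5 + S)/S
Y = 24 (Y = 18 + (-5 - 1)/(-1) = 18 - 1*(-6) = 18 + 6 = 24)
2021 + (p(0 + 2*5, -4*(2 - 4)) + Y)² = 2021 + (0 + 24)² = 2021 + 24² = 2021 + 576 = 2597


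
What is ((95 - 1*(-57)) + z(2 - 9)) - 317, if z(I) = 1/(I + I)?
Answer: -2311/14 ≈ -165.07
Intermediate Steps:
z(I) = 1/(2*I)
((95 - 1*(-57)) + z(2 - 9)) - 317 = ((95 - 1*(-57)) + 1/(2*(2 - 9))) - 317 = ((95 + 57) + (1/2)/(-7)) - 317 = (152 + (1/2)*(-1/7)) - 317 = (152 - 1/14) - 317 = 2127/14 - 317 = -2311/14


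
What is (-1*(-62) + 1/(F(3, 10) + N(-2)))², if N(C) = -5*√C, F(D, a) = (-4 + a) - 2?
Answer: (-130199*I + 154380*√2)/(2*(-17*I + 20*√2)) ≈ 3851.5 + 13.298*I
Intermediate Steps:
F(D, a) = -6 + a
(-1*(-62) + 1/(F(3, 10) + N(-2)))² = (-1*(-62) + 1/((-6 + 10) - 5*I*√2))² = (62 + 1/(4 - 5*I*√2))²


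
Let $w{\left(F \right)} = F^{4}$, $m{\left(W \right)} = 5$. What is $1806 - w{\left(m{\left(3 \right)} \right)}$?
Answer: $1181$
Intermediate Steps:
$1806 - w{\left(m{\left(3 \right)} \right)} = 1806 - 5^{4} = 1806 - 625 = 1181$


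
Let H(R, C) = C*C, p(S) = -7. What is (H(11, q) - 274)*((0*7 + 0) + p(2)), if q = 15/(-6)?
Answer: 7497/4 ≈ 1874.3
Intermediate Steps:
q = -5/2 (q = 15*(-⅙) = -5/2 ≈ -2.5000)
H(R, C) = C²
(H(11, q) - 274)*((0*7 + 0) + p(2)) = ((-5/2)² - 274)*((0*7 + 0) - 7) = (25/4 - 274)*((0 + 0) - 7) = -1071*(0 - 7)/4 = -1071/4*(-7) = 7497/4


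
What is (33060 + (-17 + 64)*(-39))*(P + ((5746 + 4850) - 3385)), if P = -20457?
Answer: -413632842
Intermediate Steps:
(33060 + (-17 + 64)*(-39))*(P + ((5746 + 4850) - 3385)) = (33060 + (-17 + 64)*(-39))*(-20457 + ((5746 + 4850) - 3385)) = (33060 + 47*(-39))*(-20457 + (10596 - 3385)) = (33060 - 1833)*(-20457 + 7211) = 31227*(-13246) = -413632842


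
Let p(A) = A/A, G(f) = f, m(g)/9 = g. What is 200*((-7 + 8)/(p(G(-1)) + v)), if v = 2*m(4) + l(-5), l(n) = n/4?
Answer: 800/287 ≈ 2.7875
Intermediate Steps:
m(g) = 9*g
p(A) = 1
l(n) = n/4 (l(n) = n*(¼) = n/4)
v = 283/4 (v = 2*(9*4) + (¼)*(-5) = 2*36 - 5/4 = 72 - 5/4 = 283/4 ≈ 70.750)
200*((-7 + 8)/(p(G(-1)) + v)) = 200*((-7 + 8)/(1 + 283/4)) = 200*(1/(287/4)) = 200*(1*(4/287)) = 200*(4/287) = 800/287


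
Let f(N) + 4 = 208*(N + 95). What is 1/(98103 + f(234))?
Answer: 1/166531 ≈ 6.0049e-6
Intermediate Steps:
f(N) = 19756 + 208*N (f(N) = -4 + 208*(N + 95) = -4 + 208*(95 + N) = -4 + (19760 + 208*N) = 19756 + 208*N)
1/(98103 + f(234)) = 1/(98103 + (19756 + 208*234)) = 1/(98103 + (19756 + 48672)) = 1/(98103 + 68428) = 1/166531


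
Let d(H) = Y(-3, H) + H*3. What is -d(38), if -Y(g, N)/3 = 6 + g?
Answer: -105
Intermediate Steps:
Y(g, N) = -18 - 3*g (Y(g, N) = -3*(6 + g) = -18 - 3*g)
d(H) = -9 + 3*H (d(H) = (-18 - 3*(-3)) + H*3 = (-18 + 9) + 3*H = -9 + 3*H)
-d(38) = -(-9 + 3*38) = -(-9 + 114) = -1*105 = -105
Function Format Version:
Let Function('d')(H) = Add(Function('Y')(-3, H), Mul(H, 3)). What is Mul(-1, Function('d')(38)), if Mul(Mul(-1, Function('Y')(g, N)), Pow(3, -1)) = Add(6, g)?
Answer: -105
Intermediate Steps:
Function('Y')(g, N) = Add(-18, Mul(-3, g)) (Function('Y')(g, N) = Mul(-3, Add(6, g)) = Add(-18, Mul(-3, g)))
Function('d')(H) = Add(-9, Mul(3, H)) (Function('d')(H) = Add(Add(-18, Mul(-3, -3)), Mul(H, 3)) = Add(Add(-18, 9), Mul(3, H)) = Add(-9, Mul(3, H)))
Mul(-1, Function('d')(38)) = Mul(-1, Add(-9, Mul(3, 38))) = Mul(-1, Add(-9, 114)) = Mul(-1, 105) = -105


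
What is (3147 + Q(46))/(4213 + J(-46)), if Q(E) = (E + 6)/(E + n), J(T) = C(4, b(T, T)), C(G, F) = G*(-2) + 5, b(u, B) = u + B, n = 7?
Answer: 166843/223130 ≈ 0.74774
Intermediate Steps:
b(u, B) = B + u
C(G, F) = 5 - 2*G (C(G, F) = -2*G + 5 = 5 - 2*G)
J(T) = -3 (J(T) = 5 - 2*4 = 5 - 8 = -3)
Q(E) = (6 + E)/(7 + E) (Q(E) = (E + 6)/(E + 7) = (6 + E)/(7 + E))
(3147 + Q(46))/(4213 + J(-46)) = (3147 + (6 + 46)/(7 + 46))/(4213 - 3) = (3147 + 52/53)/4210 = (3147 + (1/53)*52)*(1/4210) = (3147 + 52/53)*(1/4210) = (166843/53)*(1/4210) = 166843/223130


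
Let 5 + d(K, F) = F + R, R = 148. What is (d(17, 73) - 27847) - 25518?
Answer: -53149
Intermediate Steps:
d(K, F) = 143 + F (d(K, F) = -5 + (F + 148) = -5 + (148 + F) = 143 + F)
(d(17, 73) - 27847) - 25518 = ((143 + 73) - 27847) - 25518 = (216 - 27847) - 25518 = -27631 - 25518 = -53149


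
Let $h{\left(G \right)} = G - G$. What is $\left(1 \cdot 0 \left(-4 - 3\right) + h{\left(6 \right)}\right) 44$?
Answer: $0$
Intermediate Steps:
$h{\left(G \right)} = 0$
$\left(1 \cdot 0 \left(-4 - 3\right) + h{\left(6 \right)}\right) 44 = \left(1 \cdot 0 \left(-4 - 3\right) + 0\right) 44 = \left(1 \cdot 0 \left(-7\right) + 0\right) 44 = \left(1 \cdot 0 + 0\right) 44 = \left(0 + 0\right) 44 = 0 \cdot 44 = 0$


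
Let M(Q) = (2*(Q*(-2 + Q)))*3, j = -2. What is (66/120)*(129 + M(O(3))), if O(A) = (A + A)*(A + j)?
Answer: 3003/20 ≈ 150.15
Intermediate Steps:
O(A) = 2*A*(-2 + A) (O(A) = (A + A)*(A - 2) = (2*A)*(-2 + A) = 2*A*(-2 + A))
M(Q) = 6*Q*(-2 + Q) (M(Q) = (2*Q*(-2 + Q))*3 = 6*Q*(-2 + Q))
(66/120)*(129 + M(O(3))) = (66/120)*(129 + 6*(2*3*(-2 + 3))*(-2 + 2*3*(-2 + 3))) = (66*(1/120))*(129 + 6*(2*3*1)*(-2 + 2*3*1)) = 11*(129 + 6*6*(-2 + 6))/20 = 11*(129 + 6*6*4)/20 = 11*(129 + 144)/20 = (11/20)*273 = 3003/20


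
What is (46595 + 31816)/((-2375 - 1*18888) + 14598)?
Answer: -78411/6665 ≈ -11.765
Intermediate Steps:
(46595 + 31816)/((-2375 - 1*18888) + 14598) = 78411/((-2375 - 18888) + 14598) = 78411/(-21263 + 14598) = 78411/(-6665) = 78411*(-1/6665) = -78411/6665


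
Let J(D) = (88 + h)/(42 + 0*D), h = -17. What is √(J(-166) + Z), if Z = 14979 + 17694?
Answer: √57638154/42 ≈ 180.76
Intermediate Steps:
Z = 32673
J(D) = 71/42 (J(D) = (88 - 17)/(42 + 0*D) = 71/(42 + 0) = 71/42)
√(J(-166) + Z) = √(71/42 + 32673) = √(1372337/42) = √57638154/42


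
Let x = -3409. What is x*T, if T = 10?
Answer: -34090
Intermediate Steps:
x*T = -3409*10 = -34090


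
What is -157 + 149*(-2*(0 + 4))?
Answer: -1349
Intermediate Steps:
-157 + 149*(-2*(0 + 4)) = -157 + 149*(-2*4) = -157 + 149*(-8) = -157 - 1192 = -1349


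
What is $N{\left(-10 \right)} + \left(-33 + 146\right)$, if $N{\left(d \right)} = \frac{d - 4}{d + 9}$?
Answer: $127$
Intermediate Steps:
$N{\left(d \right)} = \frac{-4 + d}{9 + d}$
$N{\left(-10 \right)} + \left(-33 + 146\right) = \frac{-4 - 10}{9 - 10} + \left(-33 + 146\right) = \frac{1}{-1} \left(-14\right) + 113 = \left(-1\right) \left(-14\right) + 113 = 14 + 113 = 127$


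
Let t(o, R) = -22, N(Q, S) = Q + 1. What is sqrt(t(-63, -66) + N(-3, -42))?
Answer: 2*I*sqrt(6) ≈ 4.899*I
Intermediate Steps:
N(Q, S) = 1 + Q
sqrt(t(-63, -66) + N(-3, -42)) = sqrt(-22 + (1 - 3)) = sqrt(-22 - 2) = sqrt(-24) = 2*I*sqrt(6)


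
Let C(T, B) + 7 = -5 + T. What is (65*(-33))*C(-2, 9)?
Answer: 30030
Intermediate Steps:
C(T, B) = -12 + T (C(T, B) = -7 + (-5 + T) = -12 + T)
(65*(-33))*C(-2, 9) = (65*(-33))*(-12 - 2) = -2145*(-14) = 30030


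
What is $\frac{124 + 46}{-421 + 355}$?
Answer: $- \frac{85}{33} \approx -2.5758$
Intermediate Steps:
$\frac{124 + 46}{-421 + 355} = \frac{170}{-66} = 170 \left(- \frac{1}{66}\right) = - \frac{85}{33}$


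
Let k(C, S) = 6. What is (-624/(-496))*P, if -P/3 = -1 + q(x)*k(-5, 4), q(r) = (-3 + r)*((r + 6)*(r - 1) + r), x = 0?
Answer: -12519/31 ≈ -403.84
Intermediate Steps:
q(r) = (-3 + r)*(r + (-1 + r)*(6 + r)) (q(r) = (-3 + r)*((6 + r)*(-1 + r) + r) = (-3 + r)*((-1 + r)*(6 + r) + r) = (-3 + r)*(r + (-1 + r)*(6 + r)))
P = -321 (P = -3*(-1 + (18 + 0³ - 24*0 + 3*0²)*6) = -3*(-1 + (18 + 0 + 0 + 3*0)*6) = -3*(-1 + (18 + 0 + 0 + 0)*6) = -3*(-1 + 18*6) = -3*(-1 + 108) = -3*107 = -321)
(-624/(-496))*P = -624/(-496)*(-321) = -624*(-1/496)*(-321) = (39/31)*(-321) = -12519/31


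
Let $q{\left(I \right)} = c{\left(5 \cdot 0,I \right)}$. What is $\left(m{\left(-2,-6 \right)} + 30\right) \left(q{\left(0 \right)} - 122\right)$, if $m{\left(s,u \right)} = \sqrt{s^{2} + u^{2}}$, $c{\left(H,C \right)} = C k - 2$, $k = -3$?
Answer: $-3720 - 248 \sqrt{10} \approx -4504.2$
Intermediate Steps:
$c{\left(H,C \right)} = -2 - 3 C$ ($c{\left(H,C \right)} = C \left(-3\right) - 2 = - 3 C - 2 = -2 - 3 C$)
$q{\left(I \right)} = -2 - 3 I$
$\left(m{\left(-2,-6 \right)} + 30\right) \left(q{\left(0 \right)} - 122\right) = \left(\sqrt{\left(-2\right)^{2} + \left(-6\right)^{2}} + 30\right) \left(\left(-2 - 0\right) - 122\right) = \left(\sqrt{4 + 36} + 30\right) \left(\left(-2 + 0\right) - 122\right) = \left(\sqrt{40} + 30\right) \left(-2 - 122\right) = \left(2 \sqrt{10} + 30\right) \left(-124\right) = \left(30 + 2 \sqrt{10}\right) \left(-124\right) = -3720 - 248 \sqrt{10}$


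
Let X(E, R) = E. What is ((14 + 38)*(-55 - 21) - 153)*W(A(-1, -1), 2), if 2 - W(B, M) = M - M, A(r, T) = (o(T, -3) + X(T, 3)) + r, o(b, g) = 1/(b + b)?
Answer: -8210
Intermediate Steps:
o(b, g) = 1/(2*b)
A(r, T) = T + r + 1/(2*T) (A(r, T) = (1/(2*T) + T) + r = (T + 1/(2*T)) + r = T + r + 1/(2*T))
W(B, M) = 2 (W(B, M) = 2 - (M - M) = 2 - 1*0 = 2 + 0 = 2)
((14 + 38)*(-55 - 21) - 153)*W(A(-1, -1), 2) = ((14 + 38)*(-55 - 21) - 153)*2 = (52*(-76) - 153)*2 = (-3952 - 153)*2 = -4105*2 = -8210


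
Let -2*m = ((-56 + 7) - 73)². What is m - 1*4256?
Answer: -11698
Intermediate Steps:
m = -7442 (m = -((-56 + 7) - 73)²/2 = -(-49 - 73)²/2 = -½*(-122)² = -½*14884 = -7442)
m - 1*4256 = -7442 - 1*4256 = -7442 - 4256 = -11698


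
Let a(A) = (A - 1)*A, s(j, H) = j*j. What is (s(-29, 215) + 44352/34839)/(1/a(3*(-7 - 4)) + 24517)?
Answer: 522601794/15211965475 ≈ 0.034355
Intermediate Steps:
s(j, H) = j²
a(A) = A*(-1 + A) (a(A) = (-1 + A)*A = A*(-1 + A))
(s(-29, 215) + 44352/34839)/(1/a(3*(-7 - 4)) + 24517) = ((-29)² + 44352/34839)/(1/((3*(-7 - 4))*(-1 + 3*(-7 - 4))) + 24517) = (841 + 44352*(1/34839))/(1/((3*(-11))*(-1 + 3*(-11))) + 24517) = (841 + 704/553)/(1/(-33*(-1 - 33)) + 24517) = 465777/(553*(1/(-33*(-34)) + 24517)) = 465777/(553*(1/1122 + 24517)) = 465777/(553*(27508075/1122)) = (465777/553)*(1122/27508075) = 522601794/15211965475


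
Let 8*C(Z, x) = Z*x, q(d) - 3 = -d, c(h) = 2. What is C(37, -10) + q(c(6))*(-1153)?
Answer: -4797/4 ≈ -1199.3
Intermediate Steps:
q(d) = 3 - d
C(Z, x) = Z*x/8 (C(Z, x) = (Z*x)/8 = Z*x/8)
C(37, -10) + q(c(6))*(-1153) = (1/8)*37*(-10) + (3 - 1*2)*(-1153) = -185/4 + (3 - 2)*(-1153) = -185/4 + 1*(-1153) = -185/4 - 1153 = -4797/4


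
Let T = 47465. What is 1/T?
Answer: 1/47465 ≈ 2.1068e-5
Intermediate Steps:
1/T = 1/47465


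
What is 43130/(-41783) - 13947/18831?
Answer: -464976177/262271891 ≈ -1.7729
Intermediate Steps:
43130/(-41783) - 13947/18831 = 43130*(-1/41783) - 13947*1/18831 = -43130/41783 - 4649/6277 = -464976177/262271891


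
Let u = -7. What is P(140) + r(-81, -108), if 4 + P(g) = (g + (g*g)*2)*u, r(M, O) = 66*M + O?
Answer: -280838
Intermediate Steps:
r(M, O) = O + 66*M
P(g) = -4 - 14*g² - 7*g (P(g) = -4 + (g + (g*g)*2)*(-7) = -4 + (g + g²*2)*(-7) = -4 + (g + 2*g²)*(-7) = -4 + (-14*g² - 7*g) = -4 - 14*g² - 7*g)
P(140) + r(-81, -108) = (-4 - 14*140² - 7*140) + (-108 + 66*(-81)) = (-4 - 14*19600 - 980) + (-108 - 5346) = (-4 - 274400 - 980) - 5454 = -275384 - 5454 = -280838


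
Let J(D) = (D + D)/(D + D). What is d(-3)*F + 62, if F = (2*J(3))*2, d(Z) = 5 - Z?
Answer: 94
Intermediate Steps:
J(D) = 1 (J(D) = (2*D)/((2*D)) = (2*D)*(1/(2*D)) = 1)
F = 4 (F = (2*1)*2 = 2*2 = 4)
d(-3)*F + 62 = (5 - 1*(-3))*4 + 62 = (5 + 3)*4 + 62 = 8*4 + 62 = 32 + 62 = 94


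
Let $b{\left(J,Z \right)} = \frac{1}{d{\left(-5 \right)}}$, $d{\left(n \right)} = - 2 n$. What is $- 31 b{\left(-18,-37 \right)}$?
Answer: $- \frac{31}{10} \approx -3.1$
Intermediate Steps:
$b{\left(J,Z \right)} = \frac{1}{10}$ ($b{\left(J,Z \right)} = \frac{1}{\left(-2\right) \left(-5\right)} = \frac{1}{10}$)
$- 31 b{\left(-18,-37 \right)} = \left(-31\right) \frac{1}{10} = - \frac{31}{10}$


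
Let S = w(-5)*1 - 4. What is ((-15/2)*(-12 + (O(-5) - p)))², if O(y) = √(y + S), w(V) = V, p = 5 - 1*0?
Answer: 61875/4 - 3825*I*√14/2 ≈ 15469.0 - 7155.9*I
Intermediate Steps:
p = 5 (p = 5 + 0 = 5)
S = -9 (S = -5*1 - 4 = -5 - 4 = -9)
O(y) = √(-9 + y) (O(y) = √(y - 9) = √(-9 + y))
((-15/2)*(-12 + (O(-5) - p)))² = ((-15/2)*(-12 + (√(-9 - 5) - 1*5)))² = ((-15*½)*(-12 + (√(-14) - 5)))² = (-15*(-12 + (I*√14 - 5))/2)² = (-15*(-12 + (-5 + I*√14))/2)² = (-15*(-17 + I*√14)/2)² = (255/2 - 15*I*√14/2)²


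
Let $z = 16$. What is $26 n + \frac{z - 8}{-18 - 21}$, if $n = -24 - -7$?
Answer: $- \frac{17246}{39} \approx -442.21$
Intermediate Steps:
$n = -17$ ($n = -24 + 7 = -17$)
$26 n + \frac{z - 8}{-18 - 21} = 26 \left(-17\right) + \frac{16 - 8}{-18 - 21} = -442 + \frac{8}{-39} = -442 + 8 \left(- \frac{1}{39}\right) = -442 - \frac{8}{39} = - \frac{17246}{39}$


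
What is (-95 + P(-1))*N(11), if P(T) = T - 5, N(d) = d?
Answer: -1111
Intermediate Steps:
P(T) = -5 + T
(-95 + P(-1))*N(11) = (-95 + (-5 - 1))*11 = (-95 - 6)*11 = -101*11 = -1111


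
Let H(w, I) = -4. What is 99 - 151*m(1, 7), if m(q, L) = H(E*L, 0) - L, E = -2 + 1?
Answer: 1760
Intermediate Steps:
E = -1
m(q, L) = -4 - L
99 - 151*m(1, 7) = 99 - 151*(-4 - 1*7) = 99 - 151*(-4 - 7) = 99 - 151*(-11) = 99 + 1661 = 1760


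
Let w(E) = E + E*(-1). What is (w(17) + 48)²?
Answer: 2304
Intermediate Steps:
w(E) = 0 (w(E) = E - E = 0)
(w(17) + 48)² = (0 + 48)² = 48² = 2304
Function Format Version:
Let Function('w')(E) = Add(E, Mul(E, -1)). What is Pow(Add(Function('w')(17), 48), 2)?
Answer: 2304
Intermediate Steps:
Function('w')(E) = 0 (Function('w')(E) = Add(E, Mul(-1, E)) = 0)
Pow(Add(Function('w')(17), 48), 2) = Pow(Add(0, 48), 2) = Pow(48, 2) = 2304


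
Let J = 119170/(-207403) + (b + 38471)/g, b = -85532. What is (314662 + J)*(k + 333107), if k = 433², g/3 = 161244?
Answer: 50724647772416277741/309652679 ≈ 1.6381e+11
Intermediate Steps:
g = 483732 (g = 3*161244 = 483732)
k = 187489
J = -832184383/1238610716 (J = 119170/(-207403) + (-85532 + 38471)/483732 = 119170*(-1/207403) - 47061*1/483732 = -119170/207403 - 581/5972 = -832184383/1238610716 ≈ -0.67187)
(314662 + J)*(k + 333107) = (314662 - 832184383/1238610716)*(187489 + 333107) = (389742892933609/1238610716)*520596 = 50724647772416277741/309652679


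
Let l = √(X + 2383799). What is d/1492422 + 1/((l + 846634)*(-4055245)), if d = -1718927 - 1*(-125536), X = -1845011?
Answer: -1157898656933562692216527/1084525662174337666214880 + √134697/1453376675195538080 ≈ -1.0677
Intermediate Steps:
d = -1593391 (d = -1718927 + 125536 = -1593391)
l = 2*√134697 (l = √(-1845011 + 2383799) = √538788 = 2*√134697 ≈ 734.02)
d/1492422 + 1/((l + 846634)*(-4055245)) = -1593391/1492422 + 1/((2*√134697 + 846634)*(-4055245)) = -1593391*1/1492422 - 1/4055245/(846634 + 2*√134697) = -1593391/1492422 - 1/(4055245*(846634 + 2*√134697))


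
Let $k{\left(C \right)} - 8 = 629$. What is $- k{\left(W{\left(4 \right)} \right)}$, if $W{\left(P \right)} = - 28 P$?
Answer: $-637$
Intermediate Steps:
$k{\left(C \right)} = 637$ ($k{\left(C \right)} = 8 + 629 = 637$)
$- k{\left(W{\left(4 \right)} \right)} = \left(-1\right) 637 = -637$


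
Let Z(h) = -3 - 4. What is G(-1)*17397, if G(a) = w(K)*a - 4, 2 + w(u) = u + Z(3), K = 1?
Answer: 69588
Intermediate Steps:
Z(h) = -7
w(u) = -9 + u (w(u) = -2 + (u - 7) = -2 + (-7 + u) = -9 + u)
G(a) = -4 - 8*a (G(a) = (-9 + 1)*a - 4 = -8*a - 4 = -4 - 8*a)
G(-1)*17397 = (-4 - 8*(-1))*17397 = (-4 + 8)*17397 = 4*17397 = 69588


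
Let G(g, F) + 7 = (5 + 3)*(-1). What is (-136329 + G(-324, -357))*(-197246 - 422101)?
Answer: 84444247368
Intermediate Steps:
G(g, F) = -15 (G(g, F) = -7 + (5 + 3)*(-1) = -7 + 8*(-1) = -7 - 8 = -15)
(-136329 + G(-324, -357))*(-197246 - 422101) = (-136329 - 15)*(-197246 - 422101) = -136344*(-619347) = 84444247368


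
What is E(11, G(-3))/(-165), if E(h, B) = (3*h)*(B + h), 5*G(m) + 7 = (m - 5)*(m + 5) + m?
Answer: -29/25 ≈ -1.1600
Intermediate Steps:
G(m) = -7/5 + m/5 + (-5 + m)*(5 + m)/5 (G(m) = -7/5 + ((m - 5)*(m + 5) + m)/5 = -7/5 + ((-5 + m)*(5 + m) + m)/5 = -7/5 + (m + (-5 + m)*(5 + m))/5 = -7/5 + (m/5 + (-5 + m)*(5 + m)/5) = -7/5 + m/5 + (-5 + m)*(5 + m)/5)
E(h, B) = 3*h*(B + h)
E(11, G(-3))/(-165) = (3*11*((-32/5 + (1/5)*(-3) + (1/5)*(-3)**2) + 11))/(-165) = (3*11*((-32/5 - 3/5 + (1/5)*9) + 11))*(-1/165) = (3*11*((-32/5 - 3/5 + 9/5) + 11))*(-1/165) = (3*11*(-26/5 + 11))*(-1/165) = (3*11*(29/5))*(-1/165) = (957/5)*(-1/165) = -29/25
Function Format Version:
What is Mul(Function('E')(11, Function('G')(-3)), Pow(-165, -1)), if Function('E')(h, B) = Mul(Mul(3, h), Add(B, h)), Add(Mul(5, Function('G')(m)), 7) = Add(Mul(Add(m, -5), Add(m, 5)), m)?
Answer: Rational(-29, 25) ≈ -1.1600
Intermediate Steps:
Function('G')(m) = Add(Rational(-7, 5), Mul(Rational(1, 5), m), Mul(Rational(1, 5), Add(-5, m), Add(5, m))) (Function('G')(m) = Add(Rational(-7, 5), Mul(Rational(1, 5), Add(Mul(Add(m, -5), Add(m, 5)), m))) = Add(Rational(-7, 5), Mul(Rational(1, 5), Add(Mul(Add(-5, m), Add(5, m)), m))) = Add(Rational(-7, 5), Mul(Rational(1, 5), Add(m, Mul(Add(-5, m), Add(5, m))))) = Add(Rational(-7, 5), Add(Mul(Rational(1, 5), m), Mul(Rational(1, 5), Add(-5, m), Add(5, m)))) = Add(Rational(-7, 5), Mul(Rational(1, 5), m), Mul(Rational(1, 5), Add(-5, m), Add(5, m))))
Function('E')(h, B) = Mul(3, h, Add(B, h))
Mul(Function('E')(11, Function('G')(-3)), Pow(-165, -1)) = Mul(Mul(3, 11, Add(Add(Rational(-32, 5), Mul(Rational(1, 5), -3), Mul(Rational(1, 5), Pow(-3, 2))), 11)), Pow(-165, -1)) = Mul(Mul(3, 11, Add(Add(Rational(-32, 5), Rational(-3, 5), Mul(Rational(1, 5), 9)), 11)), Rational(-1, 165)) = Mul(Mul(3, 11, Add(Add(Rational(-32, 5), Rational(-3, 5), Rational(9, 5)), 11)), Rational(-1, 165)) = Mul(Mul(3, 11, Add(Rational(-26, 5), 11)), Rational(-1, 165)) = Mul(Mul(3, 11, Rational(29, 5)), Rational(-1, 165)) = Mul(Rational(957, 5), Rational(-1, 165)) = Rational(-29, 25)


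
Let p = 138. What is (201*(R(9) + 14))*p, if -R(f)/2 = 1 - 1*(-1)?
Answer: 277380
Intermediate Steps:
R(f) = -4 (R(f) = -2*(1 - 1*(-1)) = -2*(1 + 1) = -2*2 = -4)
(201*(R(9) + 14))*p = (201*(-4 + 14))*138 = (201*10)*138 = 2010*138 = 277380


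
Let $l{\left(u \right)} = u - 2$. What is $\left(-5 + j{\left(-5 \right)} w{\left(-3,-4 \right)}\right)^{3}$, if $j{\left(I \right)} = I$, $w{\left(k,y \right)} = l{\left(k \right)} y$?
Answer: $-1157625$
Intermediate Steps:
$l{\left(u \right)} = -2 + u$
$w{\left(k,y \right)} = y \left(-2 + k\right)$ ($w{\left(k,y \right)} = \left(-2 + k\right) y = y \left(-2 + k\right)$)
$\left(-5 + j{\left(-5 \right)} w{\left(-3,-4 \right)}\right)^{3} = \left(-5 - 5 \left(- 4 \left(-2 - 3\right)\right)\right)^{3} = \left(-5 - 5 \left(\left(-4\right) \left(-5\right)\right)\right)^{3} = \left(-5 - 100\right)^{3} = \left(-105\right)^{3} = -1157625$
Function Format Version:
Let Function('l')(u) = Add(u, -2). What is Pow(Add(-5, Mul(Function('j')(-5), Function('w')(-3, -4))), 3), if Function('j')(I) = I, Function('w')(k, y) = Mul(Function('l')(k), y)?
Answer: -1157625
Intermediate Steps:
Function('l')(u) = Add(-2, u)
Function('w')(k, y) = Mul(y, Add(-2, k)) (Function('w')(k, y) = Mul(Add(-2, k), y) = Mul(y, Add(-2, k)))
Pow(Add(-5, Mul(Function('j')(-5), Function('w')(-3, -4))), 3) = Pow(Add(-5, Mul(-5, Mul(-4, Add(-2, -3)))), 3) = Pow(Add(-5, Mul(-5, Mul(-4, -5))), 3) = Pow(Add(-5, Mul(-5, 20)), 3) = Pow(Add(-5, -100), 3) = Pow(-105, 3) = -1157625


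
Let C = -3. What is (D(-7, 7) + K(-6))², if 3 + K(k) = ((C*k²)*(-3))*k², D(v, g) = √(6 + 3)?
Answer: 136048896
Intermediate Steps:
D(v, g) = 3 (D(v, g) = √9 = 3)
K(k) = -3 + 9*k⁴ (K(k) = -3 + (-3*k²*(-3))*k² = -3 + (9*k²)*k² = -3 + 9*k⁴)
(D(-7, 7) + K(-6))² = (3 + (-3 + 9*(-6)⁴))² = (3 + (-3 + 9*1296))² = (3 + (-3 + 11664))² = (3 + 11661)² = 11664² = 136048896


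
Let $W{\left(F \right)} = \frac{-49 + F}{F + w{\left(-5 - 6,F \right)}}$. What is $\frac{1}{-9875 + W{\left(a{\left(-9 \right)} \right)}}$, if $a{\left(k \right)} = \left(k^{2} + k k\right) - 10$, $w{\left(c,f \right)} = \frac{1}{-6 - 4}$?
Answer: $- \frac{1519}{14999095} \approx -0.00010127$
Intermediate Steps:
$w{\left(c,f \right)} = - \frac{1}{10}$ ($w{\left(c,f \right)} = \frac{1}{-10} = - \frac{1}{10}$)
$a{\left(k \right)} = -10 + 2 k^{2}$ ($a{\left(k \right)} = \left(k^{2} + k^{2}\right) - 10 = 2 k^{2} - 10 = -10 + 2 k^{2}$)
$W{\left(F \right)} = \frac{-49 + F}{- \frac{1}{10} + F}$ ($W{\left(F \right)} = \frac{-49 + F}{F - \frac{1}{10}} = \frac{-49 + F}{- \frac{1}{10} + F}$)
$\frac{1}{-9875 + W{\left(a{\left(-9 \right)} \right)}} = \frac{1}{-9875 + \frac{10 \left(-49 - \left(10 - 2 \left(-9\right)^{2}\right)\right)}{-1 + 10 \left(-10 + 2 \left(-9\right)^{2}\right)}} = \frac{1}{-9875 + \frac{10 \left(-49 + \left(-10 + 2 \cdot 81\right)\right)}{-1 + 10 \left(-10 + 2 \cdot 81\right)}} = \frac{1}{-9875 + \frac{10 \left(-49 + \left(-10 + 162\right)\right)}{-1 + 10 \left(-10 + 162\right)}} = \frac{1}{-9875 + \frac{10 \left(-49 + 152\right)}{-1 + 10 \cdot 152}} = \frac{1}{-9875 + 10 \frac{1}{-1 + 1520} \cdot 103} = \frac{1}{-9875 + 10 \cdot \frac{1}{1519} \cdot 103} = \frac{1}{-9875 + \frac{1030}{1519}} = \frac{1}{- \frac{14999095}{1519}} = - \frac{1519}{14999095}$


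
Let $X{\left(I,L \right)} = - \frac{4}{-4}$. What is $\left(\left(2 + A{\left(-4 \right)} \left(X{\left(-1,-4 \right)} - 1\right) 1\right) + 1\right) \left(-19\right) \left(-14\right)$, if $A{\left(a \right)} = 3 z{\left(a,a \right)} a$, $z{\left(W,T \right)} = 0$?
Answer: $798$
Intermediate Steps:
$X{\left(I,L \right)} = 1$ ($X{\left(I,L \right)} = \left(-4\right) \left(- \frac{1}{4}\right) = 1$)
$A{\left(a \right)} = 0$ ($A{\left(a \right)} = 3 \cdot 0 a = 0 a = 0$)
$\left(\left(2 + A{\left(-4 \right)} \left(X{\left(-1,-4 \right)} - 1\right) 1\right) + 1\right) \left(-19\right) \left(-14\right) = \left(\left(2 + 0 \left(1 - 1\right) 1\right) + 1\right) \left(-19\right) \left(-14\right) = \left(\left(2 + 0 \cdot 0 \cdot 1\right) + 1\right) \left(-19\right) \left(-14\right) = \left(\left(2 + 0 \cdot 1\right) + 1\right) \left(-19\right) \left(-14\right) = \left(\left(2 + 0\right) + 1\right) \left(-19\right) \left(-14\right) = \left(2 + 1\right) \left(-19\right) \left(-14\right) = 3 \left(-19\right) \left(-14\right) = \left(-57\right) \left(-14\right) = 798$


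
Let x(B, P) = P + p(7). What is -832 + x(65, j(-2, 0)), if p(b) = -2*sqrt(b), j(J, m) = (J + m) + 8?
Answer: -826 - 2*sqrt(7) ≈ -831.29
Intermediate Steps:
j(J, m) = 8 + J + m
x(B, P) = P - 2*sqrt(7)
-832 + x(65, j(-2, 0)) = -832 + ((8 - 2 + 0) - 2*sqrt(7)) = -832 + (6 - 2*sqrt(7)) = -826 - 2*sqrt(7)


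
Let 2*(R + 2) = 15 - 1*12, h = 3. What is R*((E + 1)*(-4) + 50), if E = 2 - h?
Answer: -25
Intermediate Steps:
E = -1 (E = 2 - 1*3 = 2 - 3 = -1)
R = -½ (R = -2 + (15 - 1*12)/2 = -2 + (15 - 12)/2 = -2 + (½)*3 = -2 + 3/2 = -½ ≈ -0.50000)
R*((E + 1)*(-4) + 50) = -((-1 + 1)*(-4) + 50)/2 = -(0*(-4) + 50)/2 = -(0 + 50)/2 = -½*50 = -25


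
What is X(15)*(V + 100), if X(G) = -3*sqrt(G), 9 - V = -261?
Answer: -1110*sqrt(15) ≈ -4299.0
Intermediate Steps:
V = 270 (V = 9 - 1*(-261) = 9 + 261 = 270)
X(15)*(V + 100) = (-3*sqrt(15))*(270 + 100) = -3*sqrt(15)*370 = -1110*sqrt(15)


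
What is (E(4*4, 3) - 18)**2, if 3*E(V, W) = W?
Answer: 289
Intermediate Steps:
E(V, W) = W/3
(E(4*4, 3) - 18)**2 = ((1/3)*3 - 18)**2 = (1 - 18)**2 = (-17)**2 = 289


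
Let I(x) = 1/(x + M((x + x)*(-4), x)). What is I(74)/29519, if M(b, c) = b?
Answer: -1/15290842 ≈ -6.5399e-8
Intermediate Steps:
I(x) = -1/(7*x) (I(x) = 1/(x + (x + x)*(-4)) = 1/(x + (2*x)*(-4)) = 1/(x - 8*x) = 1/(-7*x) = -1/(7*x))
I(74)/29519 = -⅐/74/29519 = -⅐*1/74*(1/29519) = -1/518*1/29519 = -1/15290842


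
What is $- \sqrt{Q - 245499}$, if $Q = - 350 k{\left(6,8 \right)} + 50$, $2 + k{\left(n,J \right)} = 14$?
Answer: $- i \sqrt{249649} \approx - 499.65 i$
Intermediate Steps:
$k{\left(n,J \right)} = 12$ ($k{\left(n,J \right)} = -2 + 14 = 12$)
$Q = -4150$ ($Q = \left(-350\right) 12 + 50 = -4200 + 50 = -4150$)
$- \sqrt{Q - 245499} = - \sqrt{-4150 - 245499} = - \sqrt{-249649} = - i \sqrt{249649}$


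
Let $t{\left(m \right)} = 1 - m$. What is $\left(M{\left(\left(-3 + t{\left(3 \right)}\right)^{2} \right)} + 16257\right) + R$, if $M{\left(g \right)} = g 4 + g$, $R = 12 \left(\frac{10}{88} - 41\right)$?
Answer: $\frac{174805}{11} \approx 15891.0$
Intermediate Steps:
$R = - \frac{5397}{11}$ ($R = 12 \left(10 \cdot \frac{1}{88} - 41\right) = 12 \left(\frac{5}{44} - 41\right) = 12 \left(- \frac{1799}{44}\right) = - \frac{5397}{11} \approx -490.64$)
$M{\left(g \right)} = 5 g$ ($M{\left(g \right)} = 4 g + g = 5 g$)
$\left(M{\left(\left(-3 + t{\left(3 \right)}\right)^{2} \right)} + 16257\right) + R = \left(5 \left(-3 + \left(1 - 3\right)\right)^{2} + 16257\right) - \frac{5397}{11} = \left(5 \left(-3 - 2\right)^{2} + 16257\right) - \frac{5397}{11} = \left(5 \left(-5\right)^{2} + 16257\right) - \frac{5397}{11} = \left(5 \cdot 25 + 16257\right) - \frac{5397}{11} = \left(125 + 16257\right) - \frac{5397}{11} = 16382 - \frac{5397}{11} = \frac{174805}{11}$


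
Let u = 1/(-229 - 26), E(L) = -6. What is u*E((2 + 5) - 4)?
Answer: 2/85 ≈ 0.023529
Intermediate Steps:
u = -1/255 (u = 1/(-255) = -1/255 ≈ -0.0039216)
u*E((2 + 5) - 4) = -1/255*(-6) = 2/85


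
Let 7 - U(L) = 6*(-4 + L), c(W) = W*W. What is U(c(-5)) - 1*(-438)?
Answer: 319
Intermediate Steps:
c(W) = W**2
U(L) = 31 - 6*L (U(L) = 7 - 6*(-4 + L) = 7 - (-24 + 6*L) = 7 + (24 - 6*L) = 31 - 6*L)
U(c(-5)) - 1*(-438) = (31 - 6*(-5)**2) - 1*(-438) = (31 - 6*25) + 438 = (31 - 150) + 438 = -119 + 438 = 319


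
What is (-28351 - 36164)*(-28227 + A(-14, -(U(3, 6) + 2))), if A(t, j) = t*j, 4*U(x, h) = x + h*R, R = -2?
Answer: 3642581415/2 ≈ 1.8213e+9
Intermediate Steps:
U(x, h) = -h/2 + x/4 (U(x, h) = (x + h*(-2))/4 = (x - 2*h)/4 = -h/2 + x/4)
A(t, j) = j*t
(-28351 - 36164)*(-28227 + A(-14, -(U(3, 6) + 2))) = (-28351 - 36164)*(-28227 - ((-1/2*6 + (1/4)*3) + 2)*(-14)) = -64515*(-28227 - ((-3 + 3/4) + 2)*(-14)) = -64515*(-28227 - (-9/4 + 2)*(-14)) = -64515*(-28227 - 1*(-1/4)*(-14)) = -64515*(-28227 + (1/4)*(-14)) = -64515*(-28227 - 7/2) = -64515*(-56461/2) = 3642581415/2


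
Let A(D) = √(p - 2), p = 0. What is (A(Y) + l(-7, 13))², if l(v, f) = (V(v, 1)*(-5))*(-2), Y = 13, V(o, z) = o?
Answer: (70 - I*√2)² ≈ 4898.0 - 197.99*I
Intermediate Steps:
A(D) = I*√2 (A(D) = √(0 - 2) = √(-2) = I*√2)
l(v, f) = 10*v (l(v, f) = (v*(-5))*(-2) = -5*v*(-2) = 10*v)
(A(Y) + l(-7, 13))² = (I*√2 + 10*(-7))² = (I*√2 - 70)² = (-70 + I*√2)²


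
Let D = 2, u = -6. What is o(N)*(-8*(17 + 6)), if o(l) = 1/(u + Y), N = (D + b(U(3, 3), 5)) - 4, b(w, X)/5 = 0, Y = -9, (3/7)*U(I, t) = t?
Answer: 184/15 ≈ 12.267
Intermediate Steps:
U(I, t) = 7*t/3
b(w, X) = 0 (b(w, X) = 5*0 = 0)
N = -2 (N = (2 + 0) - 4 = 2 - 4 = -2)
o(l) = -1/15 (o(l) = 1/(-6 - 9) = 1/(-15) = -1/15)
o(N)*(-8*(17 + 6)) = -(-8)*(17 + 6)/15 = -(-8)*23/15 = -1/15*(-184) = 184/15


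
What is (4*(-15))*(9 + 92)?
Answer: -6060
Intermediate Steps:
(4*(-15))*(9 + 92) = -60*101 = -6060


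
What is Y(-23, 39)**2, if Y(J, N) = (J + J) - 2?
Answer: 2304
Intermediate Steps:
Y(J, N) = -2 + 2*J (Y(J, N) = 2*J - 2 = -2 + 2*J)
Y(-23, 39)**2 = (-2 + 2*(-23))**2 = (-2 - 46)**2 = (-48)**2 = 2304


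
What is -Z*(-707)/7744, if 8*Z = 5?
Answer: 3535/61952 ≈ 0.057060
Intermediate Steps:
Z = 5/8 (Z = (⅛)*5 = 5/8 ≈ 0.62500)
-Z*(-707)/7744 = -(5/8)*(-707)/7744 = -(-3535)/(8*7744) = -1*(-3535/61952) = 3535/61952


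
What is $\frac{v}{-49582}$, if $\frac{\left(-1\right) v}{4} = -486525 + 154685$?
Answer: $- \frac{663680}{24791} \approx -26.771$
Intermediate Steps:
$v = 1327360$ ($v = - 4 \left(-486525 + 154685\right) = \left(-4\right) \left(-331840\right) = 1327360$)
$\frac{v}{-49582} = \frac{1327360}{-49582} = 1327360 \left(- \frac{1}{49582}\right) = - \frac{663680}{24791}$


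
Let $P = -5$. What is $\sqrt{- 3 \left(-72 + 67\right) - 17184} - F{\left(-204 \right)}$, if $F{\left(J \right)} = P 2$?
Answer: $10 + i \sqrt{17169} \approx 10.0 + 131.03 i$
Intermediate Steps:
$F{\left(J \right)} = -10$ ($F{\left(J \right)} = \left(-5\right) 2 = -10$)
$\sqrt{- 3 \left(-72 + 67\right) - 17184} - F{\left(-204 \right)} = \sqrt{- 3 \left(-72 + 67\right) - 17184} - -10 = \sqrt{\left(-3\right) \left(-5\right) - 17184} + 10 = \sqrt{15 - 17184} + 10 = \sqrt{-17169} + 10 = i \sqrt{17169} + 10 = 10 + i \sqrt{17169}$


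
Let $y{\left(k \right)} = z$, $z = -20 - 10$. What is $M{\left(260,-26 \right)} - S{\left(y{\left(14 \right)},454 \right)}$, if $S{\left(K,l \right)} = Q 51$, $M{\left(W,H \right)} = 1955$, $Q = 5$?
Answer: $1700$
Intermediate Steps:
$z = -30$
$y{\left(k \right)} = -30$
$S{\left(K,l \right)} = 255$ ($S{\left(K,l \right)} = 5 \cdot 51 = 255$)
$M{\left(260,-26 \right)} - S{\left(y{\left(14 \right)},454 \right)} = 1955 - 255 = 1700$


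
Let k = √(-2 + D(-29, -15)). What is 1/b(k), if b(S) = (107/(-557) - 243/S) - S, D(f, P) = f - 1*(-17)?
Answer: -834386/16269928095 - 71047021*I*√14/16269928095 ≈ -5.1284e-5 - 0.016339*I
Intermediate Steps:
D(f, P) = 17 + f (D(f, P) = f + 17 = 17 + f)
k = I*√14 (k = √(-2 + (17 - 29)) = √(-2 - 12) = √(-14) = I*√14 ≈ 3.7417*I)
b(S) = -107/557 - S - 243/S (b(S) = (107*(-1/557) - 243/S) - S = (-107/557 - 243/S) - S = -107/557 - S - 243/S)
1/b(k) = 1/(-107/557 - I*√14 - 243*(-I*√14/14)) = 1/(-107/557 - I*√14 - (-243)*I*√14/14) = 1/(-107/557 - I*√14 + 243*I*√14/14) = 1/(-107/557 + 229*I*√14/14)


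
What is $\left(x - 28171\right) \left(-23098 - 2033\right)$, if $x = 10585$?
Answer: $441953766$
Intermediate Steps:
$\left(x - 28171\right) \left(-23098 - 2033\right) = \left(10585 - 28171\right) \left(-23098 - 2033\right) = \left(-17586\right) \left(-25131\right) = 441953766$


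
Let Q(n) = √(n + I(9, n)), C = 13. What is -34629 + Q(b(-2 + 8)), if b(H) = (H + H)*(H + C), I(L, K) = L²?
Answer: -34629 + √309 ≈ -34611.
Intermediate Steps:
b(H) = 2*H*(13 + H) (b(H) = (H + H)*(H + 13) = (2*H)*(13 + H) = 2*H*(13 + H))
Q(n) = √(81 + n) (Q(n) = √(n + 9²) = √(n + 81) = √(81 + n))
-34629 + Q(b(-2 + 8)) = -34629 + √(81 + 2*(-2 + 8)*(13 + (-2 + 8))) = -34629 + √(81 + 2*6*(13 + 6)) = -34629 + √(81 + 2*6*19) = -34629 + √(81 + 228) = -34629 + √309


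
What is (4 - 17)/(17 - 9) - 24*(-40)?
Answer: 7667/8 ≈ 958.38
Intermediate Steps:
(4 - 17)/(17 - 9) - 24*(-40) = -13/8 + 960 = 7667/8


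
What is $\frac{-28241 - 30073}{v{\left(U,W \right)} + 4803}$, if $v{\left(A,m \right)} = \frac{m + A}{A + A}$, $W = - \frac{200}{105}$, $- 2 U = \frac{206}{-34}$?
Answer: $- \frac{252266364}{20778581} \approx -12.141$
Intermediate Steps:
$U = \frac{103}{34}$ ($U = - \frac{206 \frac{1}{-34}}{2} = - \frac{206 \left(- \frac{1}{34}\right)}{2} = \left(- \frac{1}{2}\right) \left(- \frac{103}{17}\right) = \frac{103}{34} \approx 3.0294$)
$W = - \frac{40}{21}$ ($W = \left(-200\right) \frac{1}{105} = - \frac{40}{21} \approx -1.9048$)
$v{\left(A,m \right)} = \frac{A + m}{2 A}$
$\frac{-28241 - 30073}{v{\left(U,W \right)} + 4803} = \frac{-28241 - 30073}{\frac{\frac{103}{34} - \frac{40}{21}}{2 \cdot \frac{103}{34}} + 4803} = - \frac{58314}{\frac{1}{2} \cdot \frac{34}{103} \cdot \frac{803}{714} + 4803} = - \frac{58314}{\frac{803}{4326} + 4803} = - \frac{58314}{\frac{20778581}{4326}} = \left(-58314\right) \frac{4326}{20778581} = - \frac{252266364}{20778581}$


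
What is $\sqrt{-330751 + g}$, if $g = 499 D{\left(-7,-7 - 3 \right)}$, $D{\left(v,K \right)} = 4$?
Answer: $i \sqrt{328755} \approx 573.37 i$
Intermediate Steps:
$g = 1996$ ($g = 499 \cdot 4 = 1996$)
$\sqrt{-330751 + g} = \sqrt{-330751 + 1996} = \sqrt{-328755} = i \sqrt{328755}$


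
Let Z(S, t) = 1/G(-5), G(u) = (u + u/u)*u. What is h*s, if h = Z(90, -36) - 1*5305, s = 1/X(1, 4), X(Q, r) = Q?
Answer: -106099/20 ≈ -5305.0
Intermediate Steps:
G(u) = u*(1 + u) (G(u) = (u + 1)*u = (1 + u)*u = u*(1 + u))
Z(S, t) = 1/20 (Z(S, t) = 1/(-5*(1 - 5)) = 1/(-5*(-4)) = 1/20)
s = 1 (s = 1/1 = 1)
h = -106099/20 (h = 1/20 - 1*5305 = 1/20 - 5305 = -106099/20 ≈ -5305.0)
h*s = -106099/20*1 = -106099/20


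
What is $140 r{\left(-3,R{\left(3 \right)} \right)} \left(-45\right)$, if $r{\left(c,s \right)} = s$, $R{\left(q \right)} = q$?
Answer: $-18900$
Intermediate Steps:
$140 r{\left(-3,R{\left(3 \right)} \right)} \left(-45\right) = 140 \cdot 3 \left(-45\right) = 420 \left(-45\right) = -18900$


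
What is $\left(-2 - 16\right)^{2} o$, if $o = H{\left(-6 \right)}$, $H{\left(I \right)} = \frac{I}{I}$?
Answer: $324$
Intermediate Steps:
$H{\left(I \right)} = 1$
$o = 1$
$\left(-2 - 16\right)^{2} o = \left(-2 - 16\right)^{2} \cdot 1 = \left(-18\right)^{2} \cdot 1 = 324 \cdot 1 = 324$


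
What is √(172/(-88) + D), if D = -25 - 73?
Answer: I*√48378/22 ≈ 9.9977*I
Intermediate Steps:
D = -98
√(172/(-88) + D) = √(172/(-88) - 98) = √(172*(-1/88) - 98) = √(-43/22 - 98) = √(-2199/22) = I*√48378/22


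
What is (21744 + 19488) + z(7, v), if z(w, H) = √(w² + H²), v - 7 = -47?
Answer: 41232 + √1649 ≈ 41273.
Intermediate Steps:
v = -40 (v = 7 - 47 = -40)
z(w, H) = √(H² + w²)
(21744 + 19488) + z(7, v) = (21744 + 19488) + √((-40)² + 7²) = 41232 + √(1600 + 49) = 41232 + √1649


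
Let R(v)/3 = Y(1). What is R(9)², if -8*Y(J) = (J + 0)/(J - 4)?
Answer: 1/64 ≈ 0.015625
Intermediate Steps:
Y(J) = -J/(8*(-4 + J)) (Y(J) = -(J + 0)/(8*(J - 4)) = -J/(8*(-4 + J)))
R(v) = ⅛ (R(v) = 3*(-1*1/(-32 + 8*1)) = 3*(-1*1/(-32 + 8)) = 3*(-1*1/(-24)) = 3*(-1*1*(-1/24)) = 3*(1/24) = ⅛)
R(9)² = (⅛)² = 1/64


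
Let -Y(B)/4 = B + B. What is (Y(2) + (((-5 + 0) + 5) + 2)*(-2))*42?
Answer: -840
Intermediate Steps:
Y(B) = -8*B (Y(B) = -4*(B + B) = -8*B)
(Y(2) + (((-5 + 0) + 5) + 2)*(-2))*42 = (-8*2 + (((-5 + 0) + 5) + 2)*(-2))*42 = (-16 + ((-5 + 5) + 2)*(-2))*42 = (-16 + (0 + 2)*(-2))*42 = (-16 + 2*(-2))*42 = (-16 - 4)*42 = -20*42 = -840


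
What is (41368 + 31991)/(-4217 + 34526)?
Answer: 24453/10103 ≈ 2.4204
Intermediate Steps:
(41368 + 31991)/(-4217 + 34526) = 73359/30309 = 73359*(1/30309) = 24453/10103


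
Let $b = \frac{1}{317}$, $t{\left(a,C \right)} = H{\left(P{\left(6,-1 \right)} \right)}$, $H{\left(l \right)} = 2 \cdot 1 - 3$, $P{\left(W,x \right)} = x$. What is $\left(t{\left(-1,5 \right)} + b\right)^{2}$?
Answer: $\frac{99856}{100489} \approx 0.9937$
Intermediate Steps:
$H{\left(l \right)} = -1$ ($H{\left(l \right)} = 2 - 3 = -1$)
$t{\left(a,C \right)} = -1$
$b = \frac{1}{317} \approx 0.0031546$
$\left(t{\left(-1,5 \right)} + b\right)^{2} = \left(-1 + \frac{1}{317}\right)^{2} = \left(- \frac{316}{317}\right)^{2} = \frac{99856}{100489}$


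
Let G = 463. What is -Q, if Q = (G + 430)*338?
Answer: -301834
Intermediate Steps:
Q = 301834 (Q = (463 + 430)*338 = 893*338 = 301834)
-Q = -1*301834 = -301834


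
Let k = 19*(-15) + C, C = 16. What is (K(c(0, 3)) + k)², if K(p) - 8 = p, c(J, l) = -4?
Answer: 70225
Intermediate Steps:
K(p) = 8 + p
k = -269 (k = 19*(-15) + 16 = -285 + 16 = -269)
(K(c(0, 3)) + k)² = ((8 - 4) - 269)² = (4 - 269)² = (-265)² = 70225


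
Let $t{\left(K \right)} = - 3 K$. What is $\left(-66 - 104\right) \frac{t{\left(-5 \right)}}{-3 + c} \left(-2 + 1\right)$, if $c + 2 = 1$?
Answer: $- \frac{1275}{2} \approx -637.5$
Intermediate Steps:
$c = -1$ ($c = -2 + 1 = -1$)
$\left(-66 - 104\right) \frac{t{\left(-5 \right)}}{-3 + c} \left(-2 + 1\right) = \left(-66 - 104\right) \frac{\left(-3\right) \left(-5\right)}{-3 - 1} \left(-2 + 1\right) = - 170 \frac{15}{-4} \left(-1\right) = - 170 \cdot 15 \left(- \frac{1}{4}\right) \left(-1\right) = - 170 \left(\left(- \frac{15}{4}\right) \left(-1\right)\right) = \left(-170\right) \frac{15}{4} = - \frac{1275}{2}$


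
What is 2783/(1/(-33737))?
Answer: -93890071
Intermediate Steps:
2783/(1/(-33737)) = 2783/(-1/33737) = 2783*(-33737) = -93890071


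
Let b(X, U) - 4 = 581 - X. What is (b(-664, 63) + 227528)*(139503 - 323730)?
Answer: -42146900379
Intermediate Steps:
b(X, U) = 585 - X (b(X, U) = 4 + (581 - X) = 585 - X)
(b(-664, 63) + 227528)*(139503 - 323730) = ((585 - 1*(-664)) + 227528)*(139503 - 323730) = ((585 + 664) + 227528)*(-184227) = (1249 + 227528)*(-184227) = 228777*(-184227) = -42146900379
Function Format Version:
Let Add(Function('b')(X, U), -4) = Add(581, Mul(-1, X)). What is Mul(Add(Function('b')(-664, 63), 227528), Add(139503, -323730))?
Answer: -42146900379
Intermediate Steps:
Function('b')(X, U) = Add(585, Mul(-1, X)) (Function('b')(X, U) = Add(4, Add(581, Mul(-1, X))) = Add(585, Mul(-1, X)))
Mul(Add(Function('b')(-664, 63), 227528), Add(139503, -323730)) = Mul(Add(Add(585, Mul(-1, -664)), 227528), Add(139503, -323730)) = Mul(Add(Add(585, 664), 227528), -184227) = Mul(Add(1249, 227528), -184227) = Mul(228777, -184227) = -42146900379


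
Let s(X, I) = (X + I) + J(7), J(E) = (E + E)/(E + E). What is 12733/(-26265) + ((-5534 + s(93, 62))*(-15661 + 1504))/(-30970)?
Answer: -2353077022/956973 ≈ -2458.9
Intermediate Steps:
J(E) = 1 (J(E) = (2*E)/((2*E)) = (2*E)*(1/(2*E)) = 1)
s(X, I) = 1 + I + X (s(X, I) = (X + I) + 1 = (I + X) + 1 = 1 + I + X)
12733/(-26265) + ((-5534 + s(93, 62))*(-15661 + 1504))/(-30970) = 12733/(-26265) + ((-5534 + (1 + 62 + 93))*(-15661 + 1504))/(-30970) = 12733*(-1/26265) + ((-5534 + 156)*(-14157))*(-1/30970) = -749/1545 - 5378*(-14157)*(-1/30970) = -749/1545 + 76136346*(-1/30970) = -749/1545 - 38068173/15485 = -2353077022/956973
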